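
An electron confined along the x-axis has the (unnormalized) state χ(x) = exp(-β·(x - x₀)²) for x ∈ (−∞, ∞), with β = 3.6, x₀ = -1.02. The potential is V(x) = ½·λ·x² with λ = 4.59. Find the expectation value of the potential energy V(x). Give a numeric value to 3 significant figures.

2.55

⟨V⟩ = ∫ V(x)·|χ|² dx / ∫|χ|² dx.
Gaussian moments (u = x − x₀): ∫u^(2j)·e^(−2βu²) du = (2j−1)!!/(4β)^j · √(π/(2β)), odd powers integrate to 0; here √(π/(2β)) = 0.66055.
State is unnormalized: ∫|χ|² dx = 0.66055, and ∫χ*·V(x)·χ dx = 1.6825, so ⟨V⟩ = 1.6825 / 0.66055.
⟨V⟩ = 2.5471.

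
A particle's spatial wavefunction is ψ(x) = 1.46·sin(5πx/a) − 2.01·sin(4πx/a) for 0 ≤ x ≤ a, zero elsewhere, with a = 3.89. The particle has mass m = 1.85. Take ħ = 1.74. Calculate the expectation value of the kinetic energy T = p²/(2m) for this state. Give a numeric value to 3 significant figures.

10.2

T = −(ħ²/2m) d²/dx², so ⟨T⟩ = −(ħ²/2m) ∫ ψ*·ψ'' dx / ∫|ψ|² dx; with m = 1.85.
d²/dx² sin(jπx/a) = −(jπ/a)²·sin(jπx/a); on 0 ≤ x ≤ a, ∫sin²(jπx/a) dx = a/2 and ∫sin(jπx/a)·sin(lπx/a) dx = 0 for j ≠ l, so only diagonal terms survive in ∫|ψ|² and ∫ψ·ψ″; ∫ψ·ψ′ dx = [ψ²/2] between the walls = 0.
State is unnormalized: ∫|ψ|² dx = 12.004, and ∫ψ*·(−ħ²/2m · ψ'') dx = 122.42, so ⟨T⟩ = 122.42 / 12.004.
⟨T⟩ = 10.198.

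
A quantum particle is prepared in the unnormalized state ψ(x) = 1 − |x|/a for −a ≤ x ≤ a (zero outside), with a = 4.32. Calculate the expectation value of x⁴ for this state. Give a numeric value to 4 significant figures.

9.951

⟨x⁴⟩ = ∫ x⁴·|ψ|² dx / ∫|ψ|² dx (integrals over the domain).
ψ is even, so ∫ over [−a, a] = 2∫₀ᵃ with ψ = 1 − x/a there: ∫₀ᵃ (1 − x/a)² dx = a/3, ∫₀ᵃ x²(1 − x/a)² dx = a³/30, ∫₀ᵃ x⁴(1 − x/a)² dx = a⁵/105.
State is unnormalized: ∫|ψ|² dx = 2.8800, and ∫ψ*·x⁴·ψ dx = 28.659, so ⟨x⁴⟩ = 28.659 / 2.8800.
⟨x⁴⟩ = 9.9510.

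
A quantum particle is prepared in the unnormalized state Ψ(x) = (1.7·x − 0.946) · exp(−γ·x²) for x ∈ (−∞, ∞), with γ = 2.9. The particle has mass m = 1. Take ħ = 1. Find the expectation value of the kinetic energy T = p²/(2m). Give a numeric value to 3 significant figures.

2.08

T = −(ħ²/2m) d²/dx², so ⟨T⟩ = −(ħ²/2m) ∫ Ψ*·Ψ'' dx / ∫|Ψ|² dx; with m = 1.
Expand each integrand as polynomial × e^(−2γx²) and use ∫x^(2j)·e^(−2γx²) dx = (2j−1)!!/(4γ)^j · √(π/(2γ)), odd powers → 0; here √(π/(2γ)) = 0.73597. Differentiate with the product rule, d/dx e^(−γx²) = −2γx·e^(−γx²).
State is unnormalized: ∫|Ψ|² dx = 0.84199, and ∫Ψ*·(−ħ²/2m · Ψ'') dx = 1.7526, so ⟨T⟩ = 1.7526 / 0.84199.
⟨T⟩ = 2.0815.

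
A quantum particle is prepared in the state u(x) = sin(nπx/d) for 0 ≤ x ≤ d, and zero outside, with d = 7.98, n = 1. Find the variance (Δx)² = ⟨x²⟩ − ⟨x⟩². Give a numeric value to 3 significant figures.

2.08

Compute ⟨x⟩ and ⟨x²⟩ separately, then (Δx)² = ⟨x²⟩ − ⟨x⟩².
With sin²θ = (1 − cos2θ)/2 on 0 ≤ x ≤ d: ∫sin²(nπx/d) dx = d/2, ∫x·sin²(nπx/d) dx = d²/4, ∫x²·sin²(nπx/d) dx = d³·(1/6 − 1/(4n²π²)); higher powers xᵏ the same way, integrating xᵏ·cos(2nπx/d) by parts.
Normalization: ∫|u|² dx = 3.9900.
⟨x⟩ = 3.9900 and ⟨x²⟩ = 18.001.
(Δx)² = 18.001 − (3.9900)² = 2.0806.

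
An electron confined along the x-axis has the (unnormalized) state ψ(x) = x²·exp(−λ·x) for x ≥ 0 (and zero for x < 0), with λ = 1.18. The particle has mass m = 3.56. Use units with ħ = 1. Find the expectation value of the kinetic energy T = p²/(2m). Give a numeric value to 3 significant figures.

T = −(ħ²/2m) d²/dx², so ⟨T⟩ = −(ħ²/2m) ∫ ψ*·ψ'' dx / ∫|ψ|² dx; with m = 3.56.
Differentiate x²·exp(−λ·x) with the product rule; every integrand then reduces to terms xʲ·e^(−2λx) on [0, ∞), with ∫₀^∞ xʲ·e^(−2λx) dx = j!/(2λ)^(j+1).
State is unnormalized: ∫|ψ|² dx = 0.32783, and ∫ψ*·(−ħ²/2m · ψ'') dx = 0.021370, so ⟨T⟩ = 0.021370 / 0.32783.
⟨T⟩ = 0.065187.

0.0652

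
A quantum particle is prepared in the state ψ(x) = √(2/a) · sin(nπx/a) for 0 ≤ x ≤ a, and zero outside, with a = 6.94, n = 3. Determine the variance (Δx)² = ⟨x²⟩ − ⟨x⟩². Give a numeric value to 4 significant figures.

Compute ⟨x⟩ and ⟨x²⟩ separately, then (Δx)² = ⟨x²⟩ − ⟨x⟩².
With sin²θ = (1 − cos2θ)/2 on 0 ≤ x ≤ a: ∫sin²(nπx/a) dx = a/2, ∫x·sin²(nπx/a) dx = a²/4, ∫x²·sin²(nπx/a) dx = a³·(1/6 − 1/(4n²π²)); higher powers xᵏ the same way, integrating xᵏ·cos(2nπx/a) by parts.
⟨x⟩ = 3.4700 and ⟨x²⟩ = 15.783.
(Δx)² = 15.783 − (3.4700)² = 3.7425.

3.743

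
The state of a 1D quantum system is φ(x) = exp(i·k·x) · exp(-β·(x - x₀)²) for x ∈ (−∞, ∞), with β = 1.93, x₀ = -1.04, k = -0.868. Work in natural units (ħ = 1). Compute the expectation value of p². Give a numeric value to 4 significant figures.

p² φ = −ħ² d²φ/dx²; ⟨p²⟩ = −ħ² ∫ φ*·φ'' dx / ∫|φ|² dx.
Gaussian moments (u = x − x₀): ∫u^(2j)·e^(−2βu²) du = (2j−1)!!/(4β)^j · √(π/(2β)), odd powers integrate to 0; here √(π/(2β)) = 0.90216. Derivatives: φ′ = (ik − 2βu)·φ, φ″ = ((ik − 2βu)² − 2β)·φ; the odd-in-u pieces drop out.
State is unnormalized: ∫|φ|² dx = 0.90216, and ∫φ*·(−ħ² φ'') dx = 2.4209, so ⟨p²⟩ = 2.4209 / 0.90216.
⟨p²⟩ = 2.6834.

2.683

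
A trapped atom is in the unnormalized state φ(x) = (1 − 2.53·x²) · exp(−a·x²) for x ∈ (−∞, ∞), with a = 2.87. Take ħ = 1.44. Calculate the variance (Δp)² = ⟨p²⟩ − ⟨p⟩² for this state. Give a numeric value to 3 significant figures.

Compute ⟨p⟩ and ⟨p²⟩ separately; (Δp)² = ⟨p²⟩ − ⟨p⟩².
Expand each integrand as polynomial × e^(−2ax²) and use ∫x^(2j)·e^(−2ax²) dx = (2j−1)!!/(4a)^j · √(π/(2a)), odd powers → 0; here √(π/(2a)) = 0.73981. Differentiate with the product rule, d/dx e^(−ax²) = −2ax·e^(−ax²).
Normalization: ∫|φ|² dx = 0.52152.
⟨p⟩ = 0.0000 and ⟨p²⟩ = 15.033.
(Δp)² = 15.033 − (0.0000)² = 15.033.

15.0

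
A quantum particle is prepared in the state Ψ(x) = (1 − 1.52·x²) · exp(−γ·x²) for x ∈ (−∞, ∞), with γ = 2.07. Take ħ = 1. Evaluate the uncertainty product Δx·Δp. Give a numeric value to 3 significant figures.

Δx = √(⟨x²⟩−⟨x⟩²), Δp = √(⟨p²⟩−⟨p⟩²).
Expand each integrand as polynomial × e^(−2γx²) and use ∫x^(2j)·e^(−2γx²) dx = (2j−1)!!/(4γ)^j · √(π/(2γ)), odd powers → 0; here √(π/(2γ)) = 0.87111. Differentiate with the product rule, d/dx e^(−γx²) = −2γx·e^(−γx²).
Normalization: ∫|Ψ|² dx = 0.63935.
⟨x⟩ = 0.0000, ⟨x²⟩ = 0.066487 ⇒ Δx = 0.25785.
⟨p⟩ = 0.0000, ⟨p²⟩ = 4.5212 ⇒ Δp = 2.1263.
Δx·Δp = 0.54827.

0.548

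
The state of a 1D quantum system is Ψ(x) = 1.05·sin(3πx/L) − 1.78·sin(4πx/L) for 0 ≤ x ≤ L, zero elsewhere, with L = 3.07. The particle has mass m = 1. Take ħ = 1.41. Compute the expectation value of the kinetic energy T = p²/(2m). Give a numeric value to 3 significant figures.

T = −(ħ²/2m) d²/dx², so ⟨T⟩ = −(ħ²/2m) ∫ Ψ*·Ψ'' dx / ∫|Ψ|² dx; with m = 1.
d²/dx² sin(jπx/L) = −(jπ/L)²·sin(jπx/L); on 0 ≤ x ≤ L, ∫sin²(jπx/L) dx = L/2 and ∫sin(jπx/L)·sin(lπx/L) dx = 0 for j ≠ l, so only diagonal terms survive in ∫|Ψ|² and ∫Ψ·Ψ″; ∫Ψ·Ψ′ dx = [Ψ²/2] between the walls = 0.
State is unnormalized: ∫|Ψ|² dx = 6.5558, and ∫Ψ*·(−ħ²/2m · Ψ'') dx = 96.858, so ⟨T⟩ = 96.858 / 6.5558.
⟨T⟩ = 14.774.

14.8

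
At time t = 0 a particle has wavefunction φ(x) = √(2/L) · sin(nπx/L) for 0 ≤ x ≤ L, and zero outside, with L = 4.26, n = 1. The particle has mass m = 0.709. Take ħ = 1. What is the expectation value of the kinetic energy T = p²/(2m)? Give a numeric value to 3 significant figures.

T = −(ħ²/2m) d²/dx², so ⟨T⟩ = −(ħ²/2m) ∫ φ*·φ'' dx; with m = 0.709.
d/dx sin(nπx/L) = (nπ/L)·cos(nπx/L) and d²/dx² sin(nπx/L) = −(nπ/L)²·sin(nπx/L); on 0 ≤ x ≤ L, ∫sin²(nπx/L) dx = L/2 and ∫sin(nπx/L)·cos(nπx/L) dx = 0.
⟨T⟩ = 0.38353.

0.384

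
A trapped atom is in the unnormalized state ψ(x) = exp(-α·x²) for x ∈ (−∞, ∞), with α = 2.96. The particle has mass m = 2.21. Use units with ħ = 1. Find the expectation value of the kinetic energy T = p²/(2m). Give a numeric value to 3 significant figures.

T = −(ħ²/2m) d²/dx², so ⟨T⟩ = −(ħ²/2m) ∫ ψ*·ψ'' dx / ∫|ψ|² dx; with m = 2.21.
Gaussian moments: ∫x^(2j)·e^(−2αx²) dx = (2j−1)!!/(4α)^j · √(π/(2α)), odd powers integrate to 0; here √(π/(2α)) = 0.72847. Derivatives: d/dx e^(−αx²) = −2αx·e^(−αx²), d²/dx² e^(−αx²) = (4α²x² − 2α)·e^(−αx²).
State is unnormalized: ∫|ψ|² dx = 0.72847, and ∫ψ*·(−ħ²/2m · ψ'') dx = 0.48785, so ⟨T⟩ = 0.48785 / 0.72847.
⟨T⟩ = 0.66968.

0.670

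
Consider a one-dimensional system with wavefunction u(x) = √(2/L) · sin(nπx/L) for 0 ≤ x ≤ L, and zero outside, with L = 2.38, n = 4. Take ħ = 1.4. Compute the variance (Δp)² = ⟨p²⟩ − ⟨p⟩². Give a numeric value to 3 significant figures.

54.6

Compute ⟨p⟩ and ⟨p²⟩ separately; (Δp)² = ⟨p²⟩ − ⟨p⟩².
d/dx sin(nπx/L) = (nπ/L)·cos(nπx/L) and d²/dx² sin(nπx/L) = −(nπ/L)²·sin(nπx/L); on 0 ≤ x ≤ L, ∫sin²(nπx/L) dx = L/2 and ∫sin(nπx/L)·cos(nπx/L) dx = 0.
⟨p⟩ = 0.0000 and ⟨p²⟩ = 54.641.
(Δp)² = 54.641 − (0.0000)² = 54.641.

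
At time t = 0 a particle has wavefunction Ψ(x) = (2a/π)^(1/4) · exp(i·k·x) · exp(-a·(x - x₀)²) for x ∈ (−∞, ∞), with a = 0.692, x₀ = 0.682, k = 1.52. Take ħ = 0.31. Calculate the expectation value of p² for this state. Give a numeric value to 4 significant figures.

p² Ψ = −ħ² d²Ψ/dx²; ⟨p²⟩ = −ħ² ∫ Ψ*·Ψ'' dx.
Gaussian moments (u = x − x₀): ∫u^(2j)·e^(−2au²) du = (2j−1)!!/(4a)^j · √(π/(2a)), odd powers integrate to 0; here √(π/(2a)) = 1.5066. Derivatives: Ψ′ = (ik − 2au)·Ψ, Ψ″ = ((ik − 2au)² − 2a)·Ψ; the odd-in-u pieces drop out.
⟨p²⟩ = 0.28853.

0.2885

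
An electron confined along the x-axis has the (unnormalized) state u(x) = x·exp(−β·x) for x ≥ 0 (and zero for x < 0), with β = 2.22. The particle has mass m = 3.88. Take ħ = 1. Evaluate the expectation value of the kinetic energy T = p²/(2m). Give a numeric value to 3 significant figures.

0.635

T = −(ħ²/2m) d²/dx², so ⟨T⟩ = −(ħ²/2m) ∫ u*·u'' dx / ∫|u|² dx; with m = 3.88.
Differentiate x·exp(−β·x) with the product rule; every integrand then reduces to terms xʲ·e^(−2βx) on [0, ∞), with ∫₀^∞ xʲ·e^(−2βx) dx = j!/(2β)^(j+1).
State is unnormalized: ∫|u|² dx = 0.022850, and ∫u*·(−ħ²/2m · u'') dx = 0.014512, so ⟨T⟩ = 0.014512 / 0.022850.
⟨T⟩ = 0.63510.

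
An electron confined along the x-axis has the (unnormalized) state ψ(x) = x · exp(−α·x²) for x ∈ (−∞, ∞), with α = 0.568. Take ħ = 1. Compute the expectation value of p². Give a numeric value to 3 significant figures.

p² ψ = −ħ² d²ψ/dx²; ⟨p²⟩ = −ħ² ∫ ψ*·ψ'' dx / ∫|ψ|² dx.
Expand each integrand as polynomial × e^(−2αx²) and use ∫x^(2j)·e^(−2αx²) dx = (2j−1)!!/(4α)^j · √(π/(2α)), odd powers → 0; here √(π/(2α)) = 1.6630. Differentiate with the product rule, d/dx e^(−αx²) = −2αx·e^(−αx²).
State is unnormalized: ∫|ψ|² dx = 0.73194, and ∫ψ*·(−ħ² ψ'') dx = 1.2472, so ⟨p²⟩ = 1.2472 / 0.73194.
⟨p²⟩ = 1.7040.

1.70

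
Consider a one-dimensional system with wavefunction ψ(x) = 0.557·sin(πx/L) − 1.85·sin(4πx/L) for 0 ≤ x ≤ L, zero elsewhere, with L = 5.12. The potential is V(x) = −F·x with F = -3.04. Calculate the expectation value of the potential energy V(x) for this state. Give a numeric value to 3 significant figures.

⟨V⟩ = ∫ V(x)·|ψ|² dx / ∫|ψ|² dx.
On 0 ≤ x ≤ L (j ≠ l): ∫sin²(jπx/L) dx = L/2, ∫sin(jπx/L)·sin(lπx/L) dx = 0; diagonal moments ∫x·sin²(jπx/L) dx = L²/4, ∫x²·sin²(jπx/L) dx = L³·(1/6 − 1/(4j²π²)); cross terms ∫x·sin(jπx/L)·sin(lπx/L) dx = 0 for j + l even and −4jlL²/(π²(j² − l²)²) for j + l odd, ∫x²·sin(jπx/L)·sin(lπx/L) dx = (−1)^(j+l)·4jlL³/(π²(j² − l²)²); higher powers the same way via product-to-sum and parts.
State is unnormalized: ∫|ψ|² dx = 9.5558, and ∫ψ*·V(x)·ψ dx = 75.551, so ⟨V⟩ = 75.551 / 9.5558.
⟨V⟩ = 7.9062.

7.91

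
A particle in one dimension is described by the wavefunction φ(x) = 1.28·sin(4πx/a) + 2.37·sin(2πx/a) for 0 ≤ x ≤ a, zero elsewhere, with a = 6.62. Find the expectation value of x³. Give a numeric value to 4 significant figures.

⟨x³⟩ = ∫ x³·|φ|² dx / ∫|φ|² dx (integrals over the domain).
On 0 ≤ x ≤ a (j ≠ l): ∫sin²(jπx/a) dx = a/2, ∫sin(jπx/a)·sin(lπx/a) dx = 0; diagonal moments ∫x·sin²(jπx/a) dx = a²/4, ∫x²·sin²(jπx/a) dx = a³·(1/6 − 1/(4j²π²)); cross terms ∫x·sin(jπx/a)·sin(lπx/a) dx = 0 for j + l even and −4jla²/(π²(j² − l²)²) for j + l odd, ∫x²·sin(jπx/a)·sin(lπx/a) dx = (−1)^(j+l)·4jla³/(π²(j² − l²)²); higher powers the same way via product-to-sum and parts.
State is unnormalized: ∫|φ|² dx = 24.015, and ∫φ*·x³·φ dx = 2025.4, so ⟨x³⟩ = 2025.4 / 24.015.
⟨x³⟩ = 84.339.

84.34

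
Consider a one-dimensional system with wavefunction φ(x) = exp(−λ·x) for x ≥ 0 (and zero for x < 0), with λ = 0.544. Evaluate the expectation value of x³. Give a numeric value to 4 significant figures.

4.659

⟨x³⟩ = ∫ x³·|φ|² dx / ∫|φ|² dx (integrals over the domain).
Every integrand reduces to terms xʲ·e^(−2λx) on [0, ∞); use ∫₀^∞ xʲ·e^(−2λx) dx = j!/(2λ)^(j+1).
State is unnormalized: ∫|φ|² dx = 0.91912, and ∫φ*·x³·φ dx = 4.2819, so ⟨x³⟩ = 4.2819 / 0.91912.
⟨x³⟩ = 4.6587.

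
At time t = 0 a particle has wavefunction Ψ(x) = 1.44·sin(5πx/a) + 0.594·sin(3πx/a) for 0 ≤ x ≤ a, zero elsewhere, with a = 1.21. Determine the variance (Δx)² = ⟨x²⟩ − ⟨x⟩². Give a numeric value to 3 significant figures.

0.167

Compute ⟨x⟩ and ⟨x²⟩ separately, then (Δx)² = ⟨x²⟩ − ⟨x⟩².
On 0 ≤ x ≤ a (j ≠ l): ∫sin²(jπx/a) dx = a/2, ∫sin(jπx/a)·sin(lπx/a) dx = 0; diagonal moments ∫x·sin²(jπx/a) dx = a²/4, ∫x²·sin²(jπx/a) dx = a³·(1/6 − 1/(4j²π²)); cross terms ∫x·sin(jπx/a)·sin(lπx/a) dx = 0 for j + l even and −4jla²/(π²(j² − l²)²) for j + l odd, ∫x²·sin(jπx/a)·sin(lπx/a) dx = (−1)^(j+l)·4jla³/(π²(j² − l²)²); higher powers the same way via product-to-sum and parts.
Normalization: ∫|Ψ|² dx = 1.4680.
⟨x⟩ = 0.60500 and ⟨x²⟩ = 0.53333.
(Δx)² = 0.53333 − (0.60500)² = 0.16730.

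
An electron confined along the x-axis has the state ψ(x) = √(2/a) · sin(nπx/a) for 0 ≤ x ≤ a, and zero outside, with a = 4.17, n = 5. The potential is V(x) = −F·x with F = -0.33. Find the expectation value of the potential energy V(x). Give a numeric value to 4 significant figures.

⟨V⟩ = ∫ V(x)·|ψ|² dx.
With sin²θ = (1 − cos2θ)/2 on 0 ≤ x ≤ a: ∫sin²(nπx/a) dx = a/2, ∫x·sin²(nπx/a) dx = a²/4, ∫x²·sin²(nπx/a) dx = a³·(1/6 − 1/(4n²π²)); higher powers xᵏ the same way, integrating xᵏ·cos(2nπx/a) by parts.
⟨V⟩ = 0.68805.

0.6881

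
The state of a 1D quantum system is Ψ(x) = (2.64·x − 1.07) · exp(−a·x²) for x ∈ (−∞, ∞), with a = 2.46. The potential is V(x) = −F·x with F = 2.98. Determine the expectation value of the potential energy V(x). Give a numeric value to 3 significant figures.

⟨V⟩ = ∫ V(x)·|Ψ|² dx / ∫|Ψ|² dx.
Expand each integrand as polynomial × e^(−2ax²) and use ∫x^(2j)·e^(−2ax²) dx = (2j−1)!!/(4a)^j · √(π/(2a)), odd powers → 0; here √(π/(2a)) = 0.79908.
State is unnormalized: ∫|Ψ|² dx = 1.4809, and ∫Ψ*·V(x)·Ψ dx = 1.3672, so ⟨V⟩ = 1.3672 / 1.4809.
⟨V⟩ = 0.92325.

0.923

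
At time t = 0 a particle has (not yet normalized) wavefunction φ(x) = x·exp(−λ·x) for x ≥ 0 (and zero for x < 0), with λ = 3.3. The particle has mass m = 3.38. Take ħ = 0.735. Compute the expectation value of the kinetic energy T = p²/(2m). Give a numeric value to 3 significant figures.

0.870

T = −(ħ²/2m) d²/dx², so ⟨T⟩ = −(ħ²/2m) ∫ φ*·φ'' dx / ∫|φ|² dx; with m = 3.38.
Differentiate x·exp(−λ·x) with the product rule; every integrand then reduces to terms xʲ·e^(−2λx) on [0, ∞), with ∫₀^∞ xʲ·e^(−2λx) dx = j!/(2λ)^(j+1).
State is unnormalized: ∫|φ|² dx = 0.0069566, and ∫φ*·(−ħ²/2m · φ'') dx = 0.0060542, so ⟨T⟩ = 0.0060542 / 0.0069566.
⟨T⟩ = 0.87027.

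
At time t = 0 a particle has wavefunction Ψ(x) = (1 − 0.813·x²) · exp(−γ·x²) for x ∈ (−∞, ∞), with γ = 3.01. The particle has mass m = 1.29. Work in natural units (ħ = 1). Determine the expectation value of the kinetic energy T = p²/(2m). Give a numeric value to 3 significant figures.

T = −(ħ²/2m) d²/dx², so ⟨T⟩ = −(ħ²/2m) ∫ Ψ*·Ψ'' dx / ∫|Ψ|² dx; with m = 1.29.
Expand each integrand as polynomial × e^(−2γx²) and use ∫x^(2j)·e^(−2γx²) dx = (2j−1)!!/(4γ)^j · √(π/(2γ)), odd powers → 0; here √(π/(2γ)) = 0.72240. Differentiate with the product rule, d/dx e^(−γx²) = −2γx·e^(−γx²).
State is unnormalized: ∫|Ψ|² dx = 0.63472, and ∫Ψ*·(−ħ²/2m · Ψ'') dx = 0.98352, so ⟨T⟩ = 0.98352 / 0.63472.
⟨T⟩ = 1.5495.

1.55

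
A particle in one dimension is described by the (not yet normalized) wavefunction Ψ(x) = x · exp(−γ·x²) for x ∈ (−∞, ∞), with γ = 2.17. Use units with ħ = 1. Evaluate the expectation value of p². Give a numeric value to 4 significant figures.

p² Ψ = −ħ² d²Ψ/dx²; ⟨p²⟩ = −ħ² ∫ Ψ*·Ψ'' dx / ∫|Ψ|² dx.
Expand each integrand as polynomial × e^(−2γx²) and use ∫x^(2j)·e^(−2γx²) dx = (2j−1)!!/(4γ)^j · √(π/(2γ)), odd powers → 0; here √(π/(2γ)) = 0.85081. Differentiate with the product rule, d/dx e^(−γx²) = −2γx·e^(−γx²).
State is unnormalized: ∫|Ψ|² dx = 0.098019, and ∫Ψ*·(−ħ² Ψ'') dx = 0.63810, so ⟨p²⟩ = 0.63810 / 0.098019.
⟨p²⟩ = 6.5100.

6.510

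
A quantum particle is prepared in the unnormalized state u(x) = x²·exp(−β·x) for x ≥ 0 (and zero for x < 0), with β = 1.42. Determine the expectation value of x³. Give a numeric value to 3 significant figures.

⟨x³⟩ = ∫ x³·|u|² dx / ∫|u|² dx (integrals over the domain).
Every integrand reduces to terms xʲ·e^(−2βx) on [0, ∞); use ∫₀^∞ xʲ·e^(−2βx) dx = j!/(2β)^(j+1).
State is unnormalized: ∫|u|² dx = 0.12990, and ∫u*·x³·u dx = 1.1909, so ⟨x³⟩ = 1.1909 / 0.12990.
⟨x³⟩ = 9.1678.

9.17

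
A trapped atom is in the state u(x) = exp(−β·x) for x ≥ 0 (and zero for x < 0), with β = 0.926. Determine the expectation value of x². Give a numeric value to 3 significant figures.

⟨x²⟩ = ∫ x²·|u|² dx / ∫|u|² dx (integrals over the domain).
Every integrand reduces to terms xʲ·e^(−2βx) on [0, ∞); use ∫₀^∞ xʲ·e^(−2βx) dx = j!/(2β)^(j+1).
State is unnormalized: ∫|u|² dx = 0.53996, and ∫u*·x²·u dx = 0.31485, so ⟨x²⟩ = 0.31485 / 0.53996.
⟨x²⟩ = 0.58311.

0.583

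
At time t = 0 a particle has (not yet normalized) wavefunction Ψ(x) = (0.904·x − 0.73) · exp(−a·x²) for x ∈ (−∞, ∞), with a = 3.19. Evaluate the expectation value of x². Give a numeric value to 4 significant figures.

⟨x²⟩ = ∫ x²·|Ψ|² dx / ∫|Ψ|² dx (integrals over the domain).
Expand each integrand as polynomial × e^(−2ax²) and use ∫x^(2j)·e^(−2ax²) dx = (2j−1)!!/(4a)^j · √(π/(2a)), odd powers → 0; here √(π/(2a)) = 0.70172.
State is unnormalized: ∫|Ψ|² dx = 0.41889, and ∫Ψ*·x²·Ψ dx = 0.039872, so ⟨x²⟩ = 0.039872 / 0.41889.
⟨x²⟩ = 0.095186.

0.09519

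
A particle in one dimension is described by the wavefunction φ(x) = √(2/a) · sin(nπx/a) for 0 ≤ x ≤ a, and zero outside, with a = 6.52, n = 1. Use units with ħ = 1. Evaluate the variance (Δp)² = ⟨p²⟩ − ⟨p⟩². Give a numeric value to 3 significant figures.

0.232

Compute ⟨p⟩ and ⟨p²⟩ separately; (Δp)² = ⟨p²⟩ − ⟨p⟩².
d/dx sin(nπx/a) = (nπ/a)·cos(nπx/a) and d²/dx² sin(nπx/a) = −(nπ/a)²·sin(nπx/a); on 0 ≤ x ≤ a, ∫sin²(nπx/a) dx = a/2 and ∫sin(nπx/a)·cos(nπx/a) dx = 0.
⟨p⟩ = 0.0000 and ⟨p²⟩ = 0.23217.
(Δp)² = 0.23217 − (0.0000)² = 0.23217.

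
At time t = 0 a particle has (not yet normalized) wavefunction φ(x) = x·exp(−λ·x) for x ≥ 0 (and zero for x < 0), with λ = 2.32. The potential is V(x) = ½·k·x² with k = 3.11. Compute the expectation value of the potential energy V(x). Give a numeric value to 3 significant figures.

0.867

⟨V⟩ = ∫ V(x)·|φ|² dx / ∫|φ|² dx.
Every integrand reduces to terms xʲ·e^(−2λx) on [0, ∞); use ∫₀^∞ xʲ·e^(−2λx) dx = j!/(2λ)^(j+1).
State is unnormalized: ∫|φ|² dx = 0.020021, and ∫φ*·V(x)·φ dx = 0.017352, so ⟨V⟩ = 0.017352 / 0.020021.
⟨V⟩ = 0.86671.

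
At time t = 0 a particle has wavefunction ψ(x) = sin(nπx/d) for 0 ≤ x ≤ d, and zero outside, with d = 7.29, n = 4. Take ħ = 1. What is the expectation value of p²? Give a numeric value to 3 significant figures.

p² ψ = −ħ² d²ψ/dx²; ⟨p²⟩ = −ħ² ∫ ψ*·ψ'' dx / ∫|ψ|² dx.
d/dx sin(nπx/d) = (nπ/d)·cos(nπx/d) and d²/dx² sin(nπx/d) = −(nπ/d)²·sin(nπx/d); on 0 ≤ x ≤ d, ∫sin²(nπx/d) dx = d/2 and ∫sin(nπx/d)·cos(nπx/d) dx = 0.
State is unnormalized: ∫|ψ|² dx = 3.6450, and ∫ψ*·(−ħ² ψ'') dx = 10.831, so ⟨p²⟩ = 10.831 / 3.6450.
⟨p²⟩ = 2.9714.

2.97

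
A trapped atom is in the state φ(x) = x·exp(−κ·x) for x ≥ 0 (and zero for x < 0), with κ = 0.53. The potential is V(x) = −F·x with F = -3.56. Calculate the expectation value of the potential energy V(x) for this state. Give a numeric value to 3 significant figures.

10.1

⟨V⟩ = ∫ V(x)·|φ|² dx / ∫|φ|² dx.
Every integrand reduces to terms xʲ·e^(−2κx) on [0, ∞); use ∫₀^∞ xʲ·e^(−2κx) dx = j!/(2κ)^(j+1).
State is unnormalized: ∫|φ|² dx = 1.6792, and ∫φ*·V(x)·φ dx = 16.919, so ⟨V⟩ = 16.919 / 1.6792.
⟨V⟩ = 10.075.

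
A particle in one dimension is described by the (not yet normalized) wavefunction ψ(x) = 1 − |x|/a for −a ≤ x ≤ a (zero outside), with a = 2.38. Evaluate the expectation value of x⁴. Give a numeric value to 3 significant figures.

0.917

⟨x⁴⟩ = ∫ x⁴·|ψ|² dx / ∫|ψ|² dx (integrals over the domain).
ψ is even, so ∫ over [−a, a] = 2∫₀ᵃ with ψ = 1 − x/a there: ∫₀ᵃ (1 − x/a)² dx = a/3, ∫₀ᵃ x²(1 − x/a)² dx = a³/30, ∫₀ᵃ x⁴(1 − x/a)² dx = a⁵/105.
State is unnormalized: ∫|ψ|² dx = 1.5867, and ∫ψ*·x⁴·ψ dx = 1.4545, so ⟨x⁴⟩ = 1.4545 / 1.5867.
⟨x⁴⟩ = 0.91673.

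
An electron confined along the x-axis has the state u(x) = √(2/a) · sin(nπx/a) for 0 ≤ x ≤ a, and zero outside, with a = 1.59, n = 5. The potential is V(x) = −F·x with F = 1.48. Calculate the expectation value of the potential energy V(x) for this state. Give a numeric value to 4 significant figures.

-1.177

⟨V⟩ = ∫ V(x)·|u|² dx.
With sin²θ = (1 − cos2θ)/2 on 0 ≤ x ≤ a: ∫sin²(nπx/a) dx = a/2, ∫x·sin²(nπx/a) dx = a²/4, ∫x²·sin²(nπx/a) dx = a³·(1/6 − 1/(4n²π²)); higher powers xᵏ the same way, integrating xᵏ·cos(2nπx/a) by parts.
⟨V⟩ = -1.1766.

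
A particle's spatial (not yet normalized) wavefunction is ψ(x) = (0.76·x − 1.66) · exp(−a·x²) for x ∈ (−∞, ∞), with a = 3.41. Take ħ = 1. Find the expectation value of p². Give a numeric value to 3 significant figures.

p² ψ = −ħ² d²ψ/dx²; ⟨p²⟩ = −ħ² ∫ ψ*·ψ'' dx / ∫|ψ|² dx.
Expand each integrand as polynomial × e^(−2ax²) and use ∫x^(2j)·e^(−2ax²) dx = (2j−1)!!/(4a)^j · √(π/(2a)), odd powers → 0; here √(π/(2a)) = 0.67871. Differentiate with the product rule, d/dx e^(−ax²) = −2ax·e^(−ax²).
State is unnormalized: ∫|ψ|² dx = 1.8990, and ∫ψ*·(−ħ² ψ'') dx = 6.6716, so ⟨p²⟩ = 6.6716 / 1.8990.
⟨p²⟩ = 3.5132.

3.51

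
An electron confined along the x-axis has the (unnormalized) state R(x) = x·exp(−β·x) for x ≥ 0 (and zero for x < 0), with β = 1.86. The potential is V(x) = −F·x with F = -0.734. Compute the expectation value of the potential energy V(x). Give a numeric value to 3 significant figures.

⟨V⟩ = ∫ V(x)·|R|² dx / ∫|R|² dx.
Every integrand reduces to terms xʲ·e^(−2βx) on [0, ∞); use ∫₀^∞ xʲ·e^(−2βx) dx = j!/(2β)^(j+1).
State is unnormalized: ∫|R|² dx = 0.038851, and ∫R*·V(x)·R dx = 0.022997, so ⟨V⟩ = 0.022997 / 0.038851.
⟨V⟩ = 0.59194.

0.592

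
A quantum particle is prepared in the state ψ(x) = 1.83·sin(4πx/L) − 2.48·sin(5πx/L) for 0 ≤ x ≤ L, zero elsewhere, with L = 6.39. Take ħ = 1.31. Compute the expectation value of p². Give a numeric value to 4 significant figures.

p² ψ = −ħ² d²ψ/dx²; ⟨p²⟩ = −ħ² ∫ ψ*·ψ'' dx / ∫|ψ|² dx.
d²/dx² sin(jπx/L) = −(jπ/L)²·sin(jπx/L); on 0 ≤ x ≤ L, ∫sin²(jπx/L) dx = L/2 and ∫sin(jπx/L)·sin(lπx/L) dx = 0 for j ≠ l, so only diagonal terms survive in ∫|ψ|² and ∫ψ·ψ″; ∫ψ·ψ′ dx = [ψ²/2] between the walls = 0.
State is unnormalized: ∫|ψ|² dx = 30.350, and ∫ψ*·(−ħ² ψ'') dx = 274.79, so ⟨p²⟩ = 274.79 / 30.350.
⟨p²⟩ = 9.0539.

9.054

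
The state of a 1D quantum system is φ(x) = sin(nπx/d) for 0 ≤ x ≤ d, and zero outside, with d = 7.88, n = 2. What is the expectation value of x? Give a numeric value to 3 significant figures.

⟨x⟩ = ∫ x·|φ|² dx / ∫|φ|² dx (integrals over the domain).
With sin²θ = (1 − cos2θ)/2 on 0 ≤ x ≤ d: ∫sin²(nπx/d) dx = d/2, ∫x·sin²(nπx/d) dx = d²/4, ∫x²·sin²(nπx/d) dx = d³·(1/6 − 1/(4n²π²)); higher powers xᵏ the same way, integrating xᵏ·cos(2nπx/d) by parts.
State is unnormalized: ∫|φ|² dx = 3.9400, and ∫φ*·x·φ dx = 15.524, so ⟨x⟩ = 15.524 / 3.9400.
⟨x⟩ = 3.9400.

3.94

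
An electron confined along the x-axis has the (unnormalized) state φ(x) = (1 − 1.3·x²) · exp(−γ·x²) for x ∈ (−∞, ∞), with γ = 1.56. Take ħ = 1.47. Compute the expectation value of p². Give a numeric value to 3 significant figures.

p² φ = −ħ² d²φ/dx²; ⟨p²⟩ = −ħ² ∫ φ*·φ'' dx / ∫|φ|² dx.
Expand each integrand as polynomial × e^(−2γx²) and use ∫x^(2j)·e^(−2γx²) dx = (2j−1)!!/(4γ)^j · √(π/(2γ)), odd powers → 0; here √(π/(2γ)) = 1.0035. Differentiate with the product rule, d/dx e^(−γx²) = −2γx·e^(−γx²).
State is unnormalized: ∫|φ|² dx = 0.71601, and ∫φ*·(−ħ² φ'') dx = 5.8198, so ⟨p²⟩ = 5.8198 / 0.71601.
⟨p²⟩ = 8.1281.

8.13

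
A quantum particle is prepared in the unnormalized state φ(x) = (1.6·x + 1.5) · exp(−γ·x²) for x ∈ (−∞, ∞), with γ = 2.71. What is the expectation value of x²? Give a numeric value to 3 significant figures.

0.110

⟨x²⟩ = ∫ x²·|φ|² dx / ∫|φ|² dx (integrals over the domain).
Expand each integrand as polynomial × e^(−2γx²) and use ∫x^(2j)·e^(−2γx²) dx = (2j−1)!!/(4γ)^j · √(π/(2γ)), odd powers → 0; here √(π/(2γ)) = 0.76133.
State is unnormalized: ∫|φ|² dx = 1.8928, and ∫φ*·x²·φ dx = 0.20779, so ⟨x²⟩ = 0.20779 / 1.8928.
⟨x²⟩ = 0.10978.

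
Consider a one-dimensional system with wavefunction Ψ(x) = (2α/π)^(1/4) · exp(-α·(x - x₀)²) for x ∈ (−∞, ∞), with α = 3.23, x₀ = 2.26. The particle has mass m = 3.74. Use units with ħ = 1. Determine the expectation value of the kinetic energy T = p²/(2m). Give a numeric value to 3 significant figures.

0.432

T = −(ħ²/2m) d²/dx², so ⟨T⟩ = −(ħ²/2m) ∫ Ψ*·Ψ'' dx; with m = 3.74.
Gaussian moments (u = x − x₀): ∫u^(2j)·e^(−2αu²) du = (2j−1)!!/(4α)^j · √(π/(2α)), odd powers integrate to 0; here √(π/(2α)) = 0.69736. Derivatives: d/dx e^(−αu²) = −2αu·e^(−αu²), d²/dx² e^(−αu²) = (4α²u² − 2α)·e^(−αu²).
⟨T⟩ = 0.43182.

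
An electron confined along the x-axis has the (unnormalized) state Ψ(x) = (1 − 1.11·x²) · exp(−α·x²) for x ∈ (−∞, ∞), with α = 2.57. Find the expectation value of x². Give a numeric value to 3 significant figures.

0.0626

⟨x²⟩ = ∫ x²·|Ψ|² dx / ∫|Ψ|² dx (integrals over the domain).
Expand each integrand as polynomial × e^(−2αx²) and use ∫x^(2j)·e^(−2αx²) dx = (2j−1)!!/(4α)^j · √(π/(2α)), odd powers → 0; here √(π/(2α)) = 0.78180.
State is unnormalized: ∫|Ψ|² dx = 0.64031, and ∫Ψ*·x²·Ψ dx = 0.040080, so ⟨x²⟩ = 0.040080 / 0.64031.
⟨x²⟩ = 0.062595.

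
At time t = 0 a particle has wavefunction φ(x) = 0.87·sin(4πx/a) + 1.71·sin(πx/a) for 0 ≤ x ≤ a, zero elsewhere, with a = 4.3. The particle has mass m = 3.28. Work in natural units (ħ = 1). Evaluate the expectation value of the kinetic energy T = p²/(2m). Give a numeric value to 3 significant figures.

T = −(ħ²/2m) d²/dx², so ⟨T⟩ = −(ħ²/2m) ∫ φ*·φ'' dx / ∫|φ|² dx; with m = 3.28.
d²/dx² sin(jπx/a) = −(jπ/a)²·sin(jπx/a); on 0 ≤ x ≤ a, ∫sin²(jπx/a) dx = a/2 and ∫sin(jπx/a)·sin(lπx/a) dx = 0 for j ≠ l, so only diagonal terms survive in ∫|φ|² and ∫φ·φ″; ∫φ·φ′ dx = [φ²/2] between the walls = 0.
State is unnormalized: ∫|φ|² dx = 7.9142, and ∫φ*·(−ħ²/2m · φ'') dx = 2.6302, so ⟨T⟩ = 2.6302 / 7.9142.
⟨T⟩ = 0.33234.

0.332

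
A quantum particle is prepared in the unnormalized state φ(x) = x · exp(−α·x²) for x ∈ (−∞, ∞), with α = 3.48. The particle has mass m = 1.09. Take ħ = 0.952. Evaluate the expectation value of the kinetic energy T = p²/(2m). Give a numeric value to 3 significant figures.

4.34

T = −(ħ²/2m) d²/dx², so ⟨T⟩ = −(ħ²/2m) ∫ φ*·φ'' dx / ∫|φ|² dx; with m = 1.09.
Expand each integrand as polynomial × e^(−2αx²) and use ∫x^(2j)·e^(−2αx²) dx = (2j−1)!!/(4α)^j · √(π/(2α)), odd powers → 0; here √(π/(2α)) = 0.67185. Differentiate with the product rule, d/dx e^(−αx²) = −2αx·e^(−αx²).
State is unnormalized: ∫|φ|² dx = 0.048265, and ∫φ*·(−ħ²/2m · φ'') dx = 0.20948, so ⟨T⟩ = 0.20948 / 0.048265.
⟨T⟩ = 4.3403.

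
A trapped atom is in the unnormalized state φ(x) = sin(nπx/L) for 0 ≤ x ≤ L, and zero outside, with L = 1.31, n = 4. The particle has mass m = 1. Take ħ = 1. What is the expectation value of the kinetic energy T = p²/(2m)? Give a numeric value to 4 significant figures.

46.01

T = −(ħ²/2m) d²/dx², so ⟨T⟩ = −(ħ²/2m) ∫ φ*·φ'' dx / ∫|φ|² dx; with m = 1.
d/dx sin(nπx/L) = (nπ/L)·cos(nπx/L) and d²/dx² sin(nπx/L) = −(nπ/L)²·sin(nπx/L); on 0 ≤ x ≤ L, ∫sin²(nπx/L) dx = L/2 and ∫sin(nπx/L)·cos(nπx/L) dx = 0.
State is unnormalized: ∫|φ|² dx = 0.65500, and ∫φ*·(−ħ²/2m · φ'') dx = 30.136, so ⟨T⟩ = 30.136 / 0.65500.
⟨T⟩ = 46.009.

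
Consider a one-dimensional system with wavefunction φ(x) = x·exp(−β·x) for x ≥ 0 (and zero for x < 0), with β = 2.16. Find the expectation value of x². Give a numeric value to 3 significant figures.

0.643

⟨x²⟩ = ∫ x²·|φ|² dx / ∫|φ|² dx (integrals over the domain).
Every integrand reduces to terms xʲ·e^(−2βx) on [0, ∞); use ∫₀^∞ xʲ·e^(−2βx) dx = j!/(2β)^(j+1).
State is unnormalized: ∫|φ|² dx = 0.024807, and ∫φ*·x²·φ dx = 0.015951, so ⟨x²⟩ = 0.015951 / 0.024807.
⟨x²⟩ = 0.64300.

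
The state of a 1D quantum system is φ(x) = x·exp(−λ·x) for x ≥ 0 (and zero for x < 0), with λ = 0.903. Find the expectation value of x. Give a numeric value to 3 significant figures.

⟨x⟩ = ∫ x·|φ|² dx / ∫|φ|² dx (integrals over the domain).
Every integrand reduces to terms xʲ·e^(−2λx) on [0, ∞); use ∫₀^∞ xʲ·e^(−2λx) dx = j!/(2λ)^(j+1).
State is unnormalized: ∫|φ|² dx = 0.33953, and ∫φ*·x·φ dx = 0.56400, so ⟨x⟩ = 0.56400 / 0.33953.
⟨x⟩ = 1.6611.

1.66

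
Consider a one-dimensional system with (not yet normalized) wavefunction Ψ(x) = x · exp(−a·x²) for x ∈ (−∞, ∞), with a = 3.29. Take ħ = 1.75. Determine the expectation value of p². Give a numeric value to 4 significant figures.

30.23

p² Ψ = −ħ² d²Ψ/dx²; ⟨p²⟩ = −ħ² ∫ Ψ*·Ψ'' dx / ∫|Ψ|² dx.
Expand each integrand as polynomial × e^(−2ax²) and use ∫x^(2j)·e^(−2ax²) dx = (2j−1)!!/(4a)^j · √(π/(2a)), odd powers → 0; here √(π/(2a)) = 0.69097. Differentiate with the product rule, d/dx e^(−ax²) = −2ax·e^(−ax²).
State is unnormalized: ∫|Ψ|² dx = 0.052506, and ∫Ψ*·(−ħ² Ψ'') dx = 1.5871, so ⟨p²⟩ = 1.5871 / 0.052506.
⟨p²⟩ = 30.227.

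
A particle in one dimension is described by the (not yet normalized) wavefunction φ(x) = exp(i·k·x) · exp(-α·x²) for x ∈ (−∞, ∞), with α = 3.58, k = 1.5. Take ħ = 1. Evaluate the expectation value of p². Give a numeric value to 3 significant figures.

p² φ = −ħ² d²φ/dx²; ⟨p²⟩ = −ħ² ∫ φ*·φ'' dx / ∫|φ|² dx.
Gaussian moments: ∫x^(2j)·e^(−2αx²) dx = (2j−1)!!/(4α)^j · √(π/(2α)), odd powers integrate to 0; here √(π/(2α)) = 0.66240. Derivatives: φ′ = (ik − 2αx)·φ, φ″ = ((ik − 2αx)² − 2α)·φ; the odd-in-x pieces drop out.
State is unnormalized: ∫|φ|² dx = 0.66240, and ∫φ*·(−ħ² φ'') dx = 3.8618, so ⟨p²⟩ = 3.8618 / 0.66240.
⟨p²⟩ = 5.8300.

5.83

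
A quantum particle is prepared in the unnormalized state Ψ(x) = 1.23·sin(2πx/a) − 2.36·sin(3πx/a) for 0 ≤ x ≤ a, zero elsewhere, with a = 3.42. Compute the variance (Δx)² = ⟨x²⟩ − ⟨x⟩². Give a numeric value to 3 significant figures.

Compute ⟨x⟩ and ⟨x²⟩ separately, then (Δx)² = ⟨x²⟩ − ⟨x⟩².
On 0 ≤ x ≤ a (j ≠ l): ∫sin²(jπx/a) dx = a/2, ∫sin(jπx/a)·sin(lπx/a) dx = 0; diagonal moments ∫x·sin²(jπx/a) dx = a²/4, ∫x²·sin²(jπx/a) dx = a³·(1/6 − 1/(4j²π²)); cross terms ∫x·sin(jπx/a)·sin(lπx/a) dx = 0 for j + l even and −4jla²/(π²(j² − l²)²) for j + l odd, ∫x²·sin(jπx/a)·sin(lπx/a) dx = (−1)^(j+l)·4jla³/(π²(j² − l²)²); higher powers the same way via product-to-sum and parts.
Normalization: ∫|Ψ|² dx = 12.111.
⟨x⟩ = 2.2554 and ⟨x²⟩ = 5.6805.
(Δx)² = 5.6805 − (2.2554)² = 0.59386.

0.594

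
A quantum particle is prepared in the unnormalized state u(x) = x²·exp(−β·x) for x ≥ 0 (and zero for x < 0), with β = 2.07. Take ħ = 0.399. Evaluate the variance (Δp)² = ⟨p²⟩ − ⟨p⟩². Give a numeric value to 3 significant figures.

Compute ⟨p⟩ and ⟨p²⟩ separately; (Δp)² = ⟨p²⟩ − ⟨p⟩².
Differentiate x²·exp(−β·x) with the product rule; every integrand then reduces to terms xʲ·e^(−2βx) on [0, ∞), with ∫₀^∞ xʲ·e^(−2βx) dx = j!/(2β)^(j+1).
Normalization: ∫|u|² dx = 0.019734.
⟨p⟩ = 0.0000 and ⟨p²⟩ = 0.22739.
(Δp)² = 0.22739 − (0.0000)² = 0.22739.

0.227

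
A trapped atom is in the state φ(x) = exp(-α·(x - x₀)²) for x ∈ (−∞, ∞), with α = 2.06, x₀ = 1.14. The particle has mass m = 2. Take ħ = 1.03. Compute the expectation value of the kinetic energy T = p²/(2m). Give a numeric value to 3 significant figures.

T = −(ħ²/2m) d²/dx², so ⟨T⟩ = −(ħ²/2m) ∫ φ*·φ'' dx / ∫|φ|² dx; with m = 2.
Gaussian moments (u = x − x₀): ∫u^(2j)·e^(−2αu²) du = (2j−1)!!/(4α)^j · √(π/(2α)), odd powers integrate to 0; here √(π/(2α)) = 0.87323. Derivatives: d/dx e^(−αu²) = −2αu·e^(−αu²), d²/dx² e^(−αu²) = (4α²u² − 2α)·e^(−αu²).
State is unnormalized: ∫|φ|² dx = 0.87323, and ∫φ*·(−ħ²/2m · φ'') dx = 0.47710, so ⟨T⟩ = 0.47710 / 0.87323.
⟨T⟩ = 0.54636.

0.546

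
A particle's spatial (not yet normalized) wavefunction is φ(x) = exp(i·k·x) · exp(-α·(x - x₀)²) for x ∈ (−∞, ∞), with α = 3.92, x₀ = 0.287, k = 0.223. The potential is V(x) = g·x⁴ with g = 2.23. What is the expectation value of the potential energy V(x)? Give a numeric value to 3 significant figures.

⟨V⟩ = ∫ V(x)·|φ|² dx / ∫|φ|² dx.
Gaussian moments (u = x − x₀): ∫u^(2j)·e^(−2αu²) du = (2j−1)!!/(4α)^j · √(π/(2α)), odd powers integrate to 0; here √(π/(2α)) = 0.63302.
State is unnormalized: ∫|φ|² dx = 0.63302, and ∫φ*·V(x)·φ dx = 0.071295, so ⟨V⟩ = 0.071295 / 0.63302.
⟨V⟩ = 0.11263.

0.113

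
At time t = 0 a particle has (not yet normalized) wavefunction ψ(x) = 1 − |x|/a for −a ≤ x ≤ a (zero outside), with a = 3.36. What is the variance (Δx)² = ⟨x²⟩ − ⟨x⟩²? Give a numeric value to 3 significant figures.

Compute ⟨x⟩ and ⟨x²⟩ separately, then (Δx)² = ⟨x²⟩ − ⟨x⟩².
ψ is even, so ∫ over [−a, a] = 2∫₀ᵃ with ψ = 1 − x/a there: ∫₀ᵃ (1 − x/a)² dx = a/3, ∫₀ᵃ x²(1 − x/a)² dx = a³/30, ∫₀ᵃ x⁴(1 − x/a)² dx = a⁵/105.
Normalization: ∫|ψ|² dx = 2.2400.
⟨x⟩ = 0.0000 and ⟨x²⟩ = 1.1290.
(Δx)² = 1.1290 − (0.0000)² = 1.1290.

1.13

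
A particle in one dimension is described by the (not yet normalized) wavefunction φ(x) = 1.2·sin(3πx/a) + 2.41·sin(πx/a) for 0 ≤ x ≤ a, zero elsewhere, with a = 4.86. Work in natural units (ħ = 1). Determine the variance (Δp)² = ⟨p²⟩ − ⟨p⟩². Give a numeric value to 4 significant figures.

1.082

Compute ⟨p⟩ and ⟨p²⟩ separately; (Δp)² = ⟨p²⟩ − ⟨p⟩².
d²/dx² sin(jπx/a) = −(jπ/a)²·sin(jπx/a); on 0 ≤ x ≤ a, ∫sin²(jπx/a) dx = a/2 and ∫sin(jπx/a)·sin(lπx/a) dx = 0 for j ≠ l, so only diagonal terms survive in ∫|φ|² and ∫φ·φ″; ∫φ·φ′ dx = [φ²/2] between the walls = 0.
Normalization: ∫|φ|² dx = 17.613.
⟨p⟩ = 0.0000 and ⟨p²⟩ = 1.0820.
(Δp)² = 1.0820 − (0.0000)² = 1.0820.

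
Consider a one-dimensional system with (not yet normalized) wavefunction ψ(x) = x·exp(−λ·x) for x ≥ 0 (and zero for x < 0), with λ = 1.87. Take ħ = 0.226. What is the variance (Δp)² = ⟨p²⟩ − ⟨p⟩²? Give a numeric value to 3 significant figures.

Compute ⟨p⟩ and ⟨p²⟩ separately; (Δp)² = ⟨p²⟩ − ⟨p⟩².
Differentiate x·exp(−λ·x) with the product rule; every integrand then reduces to terms xʲ·e^(−2λx) on [0, ∞), with ∫₀^∞ xʲ·e^(−2λx) dx = j!/(2λ)^(j+1).
Normalization: ∫|ψ|² dx = 0.038231.
⟨p⟩ = 0.0000 and ⟨p²⟩ = 0.17861.
(Δp)² = 0.17861 − (0.0000)² = 0.17861.

0.179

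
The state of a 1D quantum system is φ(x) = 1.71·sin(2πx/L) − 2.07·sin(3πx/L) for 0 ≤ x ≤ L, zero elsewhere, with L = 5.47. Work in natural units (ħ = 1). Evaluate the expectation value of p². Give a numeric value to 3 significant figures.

p² φ = −ħ² d²φ/dx²; ⟨p²⟩ = −ħ² ∫ φ*·φ'' dx / ∫|φ|² dx.
d²/dx² sin(jπx/L) = −(jπ/L)²·sin(jπx/L); on 0 ≤ x ≤ L, ∫sin²(jπx/L) dx = L/2 and ∫sin(jπx/L)·sin(lπx/L) dx = 0 for j ≠ l, so only diagonal terms survive in ∫|φ|² and ∫φ·φ″; ∫φ·φ′ dx = [φ²/2] between the walls = 0.
State is unnormalized: ∫|φ|² dx = 19.717, and ∫φ*·(−ħ² φ'') dx = 45.343, so ⟨p²⟩ = 45.343 / 19.717.
⟨p²⟩ = 2.2997.

2.30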